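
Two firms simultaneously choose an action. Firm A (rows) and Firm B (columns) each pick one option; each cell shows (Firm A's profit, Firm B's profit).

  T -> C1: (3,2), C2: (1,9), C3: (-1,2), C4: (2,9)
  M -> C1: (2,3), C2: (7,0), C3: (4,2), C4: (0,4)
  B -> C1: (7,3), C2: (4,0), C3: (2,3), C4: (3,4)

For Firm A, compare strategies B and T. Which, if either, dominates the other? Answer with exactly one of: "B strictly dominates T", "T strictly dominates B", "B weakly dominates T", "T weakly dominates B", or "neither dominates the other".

B's payoffs vs T's, by Firm B's action — C1: 7>3, C2: 4>1, C3: 2>-1, C4: 3>2.
Every comparison favours B, so B strictly dominates T.

B strictly dominates T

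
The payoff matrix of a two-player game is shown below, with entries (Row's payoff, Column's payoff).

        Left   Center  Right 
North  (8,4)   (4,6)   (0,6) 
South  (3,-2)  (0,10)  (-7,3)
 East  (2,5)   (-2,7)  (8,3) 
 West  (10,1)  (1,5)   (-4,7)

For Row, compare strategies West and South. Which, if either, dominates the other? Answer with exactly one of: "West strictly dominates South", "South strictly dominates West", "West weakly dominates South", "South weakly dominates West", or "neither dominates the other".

West strictly dominates South

West's payoffs vs South's, by Column's action — Left: 10>3, Center: 1>0, Right: -4>-7.
West gives a strictly higher payoff against each choice by Column, so West strictly dominates South.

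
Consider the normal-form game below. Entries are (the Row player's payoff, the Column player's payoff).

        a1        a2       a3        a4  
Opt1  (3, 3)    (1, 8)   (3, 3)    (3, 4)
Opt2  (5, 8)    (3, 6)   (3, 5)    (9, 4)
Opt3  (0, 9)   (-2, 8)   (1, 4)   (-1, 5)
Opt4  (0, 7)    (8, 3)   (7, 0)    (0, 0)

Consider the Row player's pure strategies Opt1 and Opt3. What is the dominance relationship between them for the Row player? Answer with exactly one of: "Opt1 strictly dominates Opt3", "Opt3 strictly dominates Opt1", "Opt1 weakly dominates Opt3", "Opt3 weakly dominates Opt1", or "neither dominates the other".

Opt1 strictly dominates Opt3

Opt1's payoffs vs Opt3's, by the Column player's action — a1: 3>0, a2: 1>-2, a3: 3>1, a4: 3>-1.
Every comparison favours Opt1, so Opt1 strictly dominates Opt3.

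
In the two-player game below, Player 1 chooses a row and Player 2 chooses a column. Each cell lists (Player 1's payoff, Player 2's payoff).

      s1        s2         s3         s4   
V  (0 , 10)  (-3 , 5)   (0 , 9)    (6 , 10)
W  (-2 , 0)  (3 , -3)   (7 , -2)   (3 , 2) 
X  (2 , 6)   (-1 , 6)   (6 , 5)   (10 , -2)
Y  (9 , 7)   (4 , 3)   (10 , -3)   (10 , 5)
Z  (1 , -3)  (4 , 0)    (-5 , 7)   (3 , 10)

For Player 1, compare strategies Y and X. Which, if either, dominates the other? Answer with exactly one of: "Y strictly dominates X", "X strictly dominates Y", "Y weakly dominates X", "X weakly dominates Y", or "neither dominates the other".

Compare Y to X across each opponent action: s1: 9>2, s2: 4>-1, s3: 10>6, s4: 10=10.
Y is at least as good everywhere and strictly better somewhere (tied only at s4), so Y weakly but not strictly dominates X.

Y weakly dominates X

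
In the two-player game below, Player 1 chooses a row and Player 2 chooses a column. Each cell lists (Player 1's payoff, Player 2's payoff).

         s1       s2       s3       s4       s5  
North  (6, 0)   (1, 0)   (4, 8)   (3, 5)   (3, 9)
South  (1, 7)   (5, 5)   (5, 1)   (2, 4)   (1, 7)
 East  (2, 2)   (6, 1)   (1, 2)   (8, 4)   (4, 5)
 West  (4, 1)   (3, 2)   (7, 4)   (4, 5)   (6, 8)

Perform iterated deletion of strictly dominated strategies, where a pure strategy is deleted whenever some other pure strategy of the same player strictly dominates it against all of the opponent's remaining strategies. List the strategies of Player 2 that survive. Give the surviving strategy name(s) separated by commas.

s5

For Player 2, s5 strictly dominates s2 on the remaining rows (North: 9>0, South: 7>5, East: 5>1, West: 8>2); eliminate s2.
Row South is eliminated: West beats it against every remaining column (s1: 4>1, s3: 7>5, s4: 4>2, s5: 6>1).
For Player 2, s4 strictly dominates s1 on the remaining rows (North: 5>0, East: 4>2, West: 5>1); eliminate s1.
Player 1's strategy North is strictly dominated by West (s3: 7>4, s4: 4>3, s5: 6>3) and is removed.
For Player 2, s4 strictly dominates s3 on the remaining rows (East: 4>2, West: 5>4); eliminate s3.
For Player 2, s5 strictly dominates s4 on the remaining rows (East: 5>4, West: 8>5); eliminate s4.
Row East is eliminated: West beats it against every remaining column (s5: 6>4).
Among the remaining strategies, none is strictly dominated by another pure strategy of the same player, so the elimination stops.
Surviving strategies — Player 1: {West}; Player 2: {s5}.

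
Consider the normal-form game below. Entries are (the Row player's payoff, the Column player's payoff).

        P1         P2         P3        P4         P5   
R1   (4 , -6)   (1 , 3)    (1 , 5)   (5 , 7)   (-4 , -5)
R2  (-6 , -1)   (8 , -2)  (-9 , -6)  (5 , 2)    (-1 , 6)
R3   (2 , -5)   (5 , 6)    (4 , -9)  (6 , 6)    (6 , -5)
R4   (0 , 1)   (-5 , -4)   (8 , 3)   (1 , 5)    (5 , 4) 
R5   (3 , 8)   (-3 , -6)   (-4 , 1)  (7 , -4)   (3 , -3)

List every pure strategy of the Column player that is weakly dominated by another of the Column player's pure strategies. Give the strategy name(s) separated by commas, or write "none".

P2

P1: no other strategy beats it everywhere (P2 at R2 (-1>-2); P3 at R2 (-1>-6); P4 at R5 (8>-4); P5 at R5 (8>-3)).
P2 is weakly dominated by P4 (R1: 7>3, R2: 2>-2, R3: 6=6, R4: 5>-4, R5: -4>-6).
Nothing dominates P3: P1 at R1 (5>-6); P2 at R1 (5>3); P4 at R5 (1>-4); P5 at R1 (5>-5).
Nothing dominates P4: P1 at R1 (7>-6); P2 at R1 (7>3); P3 at R1 (7>5); P5 at R1 (7>-5).
Nothing dominates P5: P1 at R1 (-5>-6); P2 at R2 (6>-2); P3 at R2 (6>-6); P4 at R2 (6>2).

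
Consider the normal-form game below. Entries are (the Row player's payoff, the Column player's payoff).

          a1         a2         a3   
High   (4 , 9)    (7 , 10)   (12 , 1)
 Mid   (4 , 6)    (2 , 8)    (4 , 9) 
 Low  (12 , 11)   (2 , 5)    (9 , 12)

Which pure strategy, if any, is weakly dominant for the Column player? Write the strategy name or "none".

a1 fails to dominate a2 at High (9<10).
a2 fails to dominate a1 at Low (5<11).
a3 fails to dominate a1 at High (1<9).
No single strategy dominates all the others.

none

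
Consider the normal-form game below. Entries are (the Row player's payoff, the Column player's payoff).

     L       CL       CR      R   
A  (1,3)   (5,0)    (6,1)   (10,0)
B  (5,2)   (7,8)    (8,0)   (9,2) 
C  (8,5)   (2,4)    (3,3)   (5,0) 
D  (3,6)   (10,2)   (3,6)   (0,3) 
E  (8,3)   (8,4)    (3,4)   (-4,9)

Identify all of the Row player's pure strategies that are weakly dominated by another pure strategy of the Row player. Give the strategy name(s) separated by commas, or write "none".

A: no other strategy beats it everywhere (B at R (10>9); C at CL (5>2); D at CR (6>3); E at CR (6>3)).
Nothing dominates B: A at L (5>1); C at CL (7>2); D at L (5>3); E at CR (8>3).
Nothing dominates C: A at L (8>1); B at L (8>5); D at L (8>3); E at R (5>-4).
Nothing dominates D: A at L (3>1); B at CL (10>7); C at CL (10>2); E at CL (10>8).
Nothing dominates E: A at L (8>1); B at L (8>5); C at CL (8>2); D at L (8>3).

none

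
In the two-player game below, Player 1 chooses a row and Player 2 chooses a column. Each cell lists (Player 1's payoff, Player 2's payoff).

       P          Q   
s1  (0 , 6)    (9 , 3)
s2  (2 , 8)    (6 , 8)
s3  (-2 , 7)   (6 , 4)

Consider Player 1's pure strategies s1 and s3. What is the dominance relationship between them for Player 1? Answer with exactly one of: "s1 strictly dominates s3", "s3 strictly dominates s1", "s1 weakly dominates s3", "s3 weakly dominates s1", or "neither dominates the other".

s1 strictly dominates s3

Compare s1 to s3 across every action of Player 2: P: 0>-2, Q: 9>6.
Every comparison favours s1, so s1 strictly dominates s3.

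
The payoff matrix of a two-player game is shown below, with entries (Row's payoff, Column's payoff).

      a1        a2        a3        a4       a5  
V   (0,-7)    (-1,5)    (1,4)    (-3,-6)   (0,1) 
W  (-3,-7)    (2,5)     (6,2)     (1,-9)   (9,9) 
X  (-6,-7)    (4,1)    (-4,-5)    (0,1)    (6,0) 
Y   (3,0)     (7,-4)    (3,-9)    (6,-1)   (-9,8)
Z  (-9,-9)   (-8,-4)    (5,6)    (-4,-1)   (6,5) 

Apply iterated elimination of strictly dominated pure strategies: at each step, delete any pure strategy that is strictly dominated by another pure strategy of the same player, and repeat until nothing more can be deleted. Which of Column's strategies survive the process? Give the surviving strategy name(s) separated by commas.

a2, a4, a5

Row's strategy Z is strictly dominated by W (a1: -3>-9, a2: 2>-8, a3: 6>5, a4: 1>-4, a5: 9>6) and is removed.
Column a1 is eliminated: a5 beats it against every remaining row (V: 1>-7, W: 9>-7, X: 0>-7, Y: 8>0).
Row's strategy V is strictly dominated by W (a2: 2>-1, a3: 6>1, a4: 1>-3, a5: 9>0) and is removed.
For Column, a2 strictly dominates a3 on the remaining rows (W: 5>2, X: 1>-5, Y: -4>-9); eliminate a3.
Among the remaining strategies, none is strictly dominated by another pure strategy of the same player, so the elimination stops.
Surviving strategies — Row: {W, X, Y}; Column: {a2, a4, a5}.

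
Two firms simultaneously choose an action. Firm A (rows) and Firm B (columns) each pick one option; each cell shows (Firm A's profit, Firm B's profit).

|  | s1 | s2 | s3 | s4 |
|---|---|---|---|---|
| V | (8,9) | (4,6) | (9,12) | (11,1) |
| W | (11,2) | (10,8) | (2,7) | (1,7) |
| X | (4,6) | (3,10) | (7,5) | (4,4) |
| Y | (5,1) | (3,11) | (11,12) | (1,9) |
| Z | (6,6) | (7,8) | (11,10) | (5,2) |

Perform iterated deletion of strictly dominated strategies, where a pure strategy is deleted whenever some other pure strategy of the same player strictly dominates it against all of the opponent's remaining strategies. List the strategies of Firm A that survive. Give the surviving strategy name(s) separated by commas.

W, Y, Z

For Firm A, V strictly dominates X on the remaining columns (s1: 8>4, s2: 4>3, s3: 9>7, s4: 11>4); eliminate X.
Firm B's strategy s1 is strictly dominated by s3 (V: 12>9, W: 7>2, Y: 12>1, Z: 10>6) and is removed.
Firm B's strategy s4 is strictly dominated by s2 (V: 6>1, W: 8>7, Y: 11>9, Z: 8>2) and is removed.
Row V is eliminated: Z beats it against every remaining column (s2: 7>4, s3: 11>9).
Among the remaining strategies, none is strictly dominated by another pure strategy of the same player, so the elimination stops.
Surviving strategies — Firm A: {W, Y, Z}; Firm B: {s2, s3}.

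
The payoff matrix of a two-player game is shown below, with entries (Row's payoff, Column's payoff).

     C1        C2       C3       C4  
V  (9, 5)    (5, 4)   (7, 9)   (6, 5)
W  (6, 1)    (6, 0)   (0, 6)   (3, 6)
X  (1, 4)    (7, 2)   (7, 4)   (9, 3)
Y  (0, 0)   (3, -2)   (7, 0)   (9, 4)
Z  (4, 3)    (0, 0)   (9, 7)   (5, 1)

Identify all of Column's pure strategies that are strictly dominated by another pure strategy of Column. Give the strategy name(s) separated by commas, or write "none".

C2

C1 is not dominated — it holds its own against C2 at V (5>4); C3 at X (4=4); C4 at V (5=5).
C2: dominated, since C1 does at least as well everywhere (V: 5>4, W: 1>0, X: 4>2, Y: 0>-2, Z: 3>0).
Nothing dominates C3: C1 at V (9>5); C2 at V (9>4); C4 at V (9>5).
C4 is not dominated — it holds its own against C1 at V (5=5); C2 at V (5>4); C3 at W (6=6).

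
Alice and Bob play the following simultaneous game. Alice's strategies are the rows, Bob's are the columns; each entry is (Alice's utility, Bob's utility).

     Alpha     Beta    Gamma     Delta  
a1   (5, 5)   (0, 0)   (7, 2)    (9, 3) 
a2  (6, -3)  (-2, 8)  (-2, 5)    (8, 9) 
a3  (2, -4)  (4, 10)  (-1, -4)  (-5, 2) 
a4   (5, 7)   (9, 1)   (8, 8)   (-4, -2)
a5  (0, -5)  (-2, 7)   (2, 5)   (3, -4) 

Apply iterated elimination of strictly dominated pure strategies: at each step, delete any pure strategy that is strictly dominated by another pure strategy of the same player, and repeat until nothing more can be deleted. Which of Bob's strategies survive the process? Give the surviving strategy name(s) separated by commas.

Alpha, Beta, Gamma, Delta

Alice's strategy a3 is strictly dominated by a4 (Alpha: 5>2, Beta: 9>4, Gamma: 8>-1, Delta: -4>-5) and is removed.
Row a5 is eliminated: a1 beats it against every remaining column (Alpha: 5>0, Beta: 0>-2, Gamma: 7>2, Delta: 9>3).
Among the remaining strategies, none is strictly dominated by another pure strategy of the same player, so the elimination stops.
Surviving strategies — Alice: {a1, a2, a4}; Bob: {Alpha, Beta, Gamma, Delta}.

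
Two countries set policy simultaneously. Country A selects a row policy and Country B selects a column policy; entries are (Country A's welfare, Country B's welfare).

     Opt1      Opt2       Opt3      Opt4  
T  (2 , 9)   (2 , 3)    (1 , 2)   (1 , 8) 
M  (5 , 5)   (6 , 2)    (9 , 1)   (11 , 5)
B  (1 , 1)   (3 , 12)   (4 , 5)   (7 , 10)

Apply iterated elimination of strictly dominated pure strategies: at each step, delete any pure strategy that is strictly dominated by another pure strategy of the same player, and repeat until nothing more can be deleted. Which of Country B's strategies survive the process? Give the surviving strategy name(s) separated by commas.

Country A's strategy T is strictly dominated by M (Opt1: 5>2, Opt2: 6>2, Opt3: 9>1, Opt4: 11>1) and is removed.
For Country A, M strictly dominates B on the remaining columns (Opt1: 5>1, Opt2: 6>3, Opt3: 9>4, Opt4: 11>7); eliminate B.
Country B's strategy Opt2 is strictly dominated by Opt1 (M: 5>2) and is removed.
Country B's strategy Opt3 is strictly dominated by Opt1 (M: 5>1) and is removed.
Among the remaining strategies, none is strictly dominated by another pure strategy of the same player, so the elimination stops.
Surviving strategies — Country A: {M}; Country B: {Opt1, Opt4}.

Opt1, Opt4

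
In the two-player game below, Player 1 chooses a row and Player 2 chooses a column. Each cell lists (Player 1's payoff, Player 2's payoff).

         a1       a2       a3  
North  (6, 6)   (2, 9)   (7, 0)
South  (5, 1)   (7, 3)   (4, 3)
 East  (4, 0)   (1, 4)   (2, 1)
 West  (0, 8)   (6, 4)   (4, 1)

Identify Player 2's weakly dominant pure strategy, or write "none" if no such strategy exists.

none

a1 fails to dominate a2 at North (6<9).
a2 fails to dominate a1 at West (4<8).
a3 fails to dominate a1 at North (0<6).
No single strategy dominates all the others.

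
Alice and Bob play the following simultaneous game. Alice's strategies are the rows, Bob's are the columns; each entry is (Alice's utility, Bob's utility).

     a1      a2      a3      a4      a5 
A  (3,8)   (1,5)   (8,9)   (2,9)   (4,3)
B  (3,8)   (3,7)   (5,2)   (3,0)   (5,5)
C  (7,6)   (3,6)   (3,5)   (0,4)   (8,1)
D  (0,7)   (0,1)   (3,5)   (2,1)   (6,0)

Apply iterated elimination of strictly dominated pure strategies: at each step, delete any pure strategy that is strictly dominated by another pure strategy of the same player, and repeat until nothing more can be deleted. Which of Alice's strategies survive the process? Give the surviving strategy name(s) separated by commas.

A, B, C

For Bob, a1 strictly dominates a5 on the remaining rows (A: 8>3, B: 8>5, C: 6>1, D: 7>0); eliminate a5.
Alice's strategy D is strictly dominated by B (a1: 3>0, a2: 3>0, a3: 5>3, a4: 3>2) and is removed.
Among the remaining strategies, none is strictly dominated by another pure strategy of the same player, so the elimination stops.
Surviving strategies — Alice: {A, B, C}; Bob: {a1, a2, a3, a4}.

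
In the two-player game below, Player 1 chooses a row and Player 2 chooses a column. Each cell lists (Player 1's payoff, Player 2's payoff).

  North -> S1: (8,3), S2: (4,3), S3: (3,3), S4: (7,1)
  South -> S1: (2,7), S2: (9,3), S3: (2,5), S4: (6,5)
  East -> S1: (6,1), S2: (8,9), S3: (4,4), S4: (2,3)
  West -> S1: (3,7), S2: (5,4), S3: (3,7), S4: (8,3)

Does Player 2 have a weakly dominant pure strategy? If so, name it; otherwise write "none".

none

S1 fails to dominate S2 at East (1<9).
S2 fails to dominate S1 at South (3<7).
S3 fails to dominate S1 at South (5<7).
S4 fails to dominate S1 at North (1<3).
No single strategy dominates all the others.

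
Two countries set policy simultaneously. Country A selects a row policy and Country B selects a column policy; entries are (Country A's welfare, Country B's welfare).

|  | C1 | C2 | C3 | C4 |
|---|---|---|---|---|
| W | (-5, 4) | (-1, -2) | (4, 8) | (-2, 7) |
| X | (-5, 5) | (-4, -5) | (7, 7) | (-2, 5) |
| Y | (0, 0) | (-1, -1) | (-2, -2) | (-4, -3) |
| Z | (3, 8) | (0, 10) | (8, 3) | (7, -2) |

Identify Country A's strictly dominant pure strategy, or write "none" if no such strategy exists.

Z

Z vs W: C1: 3>-5, C2: 0>-1, C3: 8>4, C4: 7>-2.
Z vs X: C1: 3>-5, C2: 0>-4, C3: 8>7, C4: 7>-2.
Z vs Y: C1: 3>0, C2: 0>-1, C3: 8>-2, C4: 7>-4.
Z strictly beats every other strategy against every opponent action, so it is strictly dominant.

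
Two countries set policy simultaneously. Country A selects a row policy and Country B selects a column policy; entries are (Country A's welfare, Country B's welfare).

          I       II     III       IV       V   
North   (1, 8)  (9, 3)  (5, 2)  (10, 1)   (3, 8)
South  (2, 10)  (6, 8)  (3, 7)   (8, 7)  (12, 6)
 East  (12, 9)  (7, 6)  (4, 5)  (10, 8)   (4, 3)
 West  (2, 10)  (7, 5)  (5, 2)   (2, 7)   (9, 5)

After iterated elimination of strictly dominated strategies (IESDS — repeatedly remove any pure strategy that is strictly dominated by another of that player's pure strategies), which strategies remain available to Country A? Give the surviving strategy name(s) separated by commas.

Column II is eliminated: I beats it against every remaining row (North: 8>3, South: 10>8, East: 9>6, West: 10>5).
For Country B, I strictly dominates III on the remaining rows (North: 8>2, South: 10>7, East: 9>5, West: 10>2); eliminate III.
Country B's strategy IV is strictly dominated by I (North: 8>1, South: 10>7, East: 9>8, West: 10>7) and is removed.
Row North is eliminated: South beats it against every remaining column (I: 2>1, V: 12>3).
Country B's strategy V is strictly dominated by I (South: 10>6, East: 9>3, West: 10>5) and is removed.
Row South is eliminated: East beats it against every remaining column (I: 12>2).
Country A's strategy West is strictly dominated by East (I: 12>2) and is removed.
Among the remaining strategies, none is strictly dominated by another pure strategy of the same player, so the elimination stops.
Surviving strategies — Country A: {East}; Country B: {I}.

East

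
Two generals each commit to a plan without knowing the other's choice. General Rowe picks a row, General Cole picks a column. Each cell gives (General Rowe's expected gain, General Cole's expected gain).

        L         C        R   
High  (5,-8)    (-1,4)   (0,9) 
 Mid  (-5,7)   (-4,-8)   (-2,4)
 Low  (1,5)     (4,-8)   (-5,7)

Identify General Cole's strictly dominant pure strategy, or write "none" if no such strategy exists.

none

L fails to dominate C at High (-8<4).
C fails to dominate L at Mid (-8<7).
R fails to dominate L at Mid (4<7).
No single strategy dominates all the others.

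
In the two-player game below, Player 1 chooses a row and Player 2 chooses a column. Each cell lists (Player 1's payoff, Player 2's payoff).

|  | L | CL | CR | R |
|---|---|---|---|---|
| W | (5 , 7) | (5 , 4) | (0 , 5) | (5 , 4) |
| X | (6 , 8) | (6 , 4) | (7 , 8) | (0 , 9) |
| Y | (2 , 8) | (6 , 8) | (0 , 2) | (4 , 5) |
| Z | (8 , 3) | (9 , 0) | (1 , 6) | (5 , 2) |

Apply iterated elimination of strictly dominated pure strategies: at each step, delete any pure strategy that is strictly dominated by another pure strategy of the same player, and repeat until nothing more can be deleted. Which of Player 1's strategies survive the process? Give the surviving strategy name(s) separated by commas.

For Player 1, Z strictly dominates Y on the remaining columns (L: 8>2, CL: 9>6, CR: 1>0, R: 5>4); eliminate Y.
Player 2's strategy CL is strictly dominated by L (W: 7>4, X: 8>4, Z: 3>0) and is removed.
Among the remaining strategies, none is strictly dominated by another pure strategy of the same player, so the elimination stops.
Surviving strategies — Player 1: {W, X, Z}; Player 2: {L, CR, R}.

W, X, Z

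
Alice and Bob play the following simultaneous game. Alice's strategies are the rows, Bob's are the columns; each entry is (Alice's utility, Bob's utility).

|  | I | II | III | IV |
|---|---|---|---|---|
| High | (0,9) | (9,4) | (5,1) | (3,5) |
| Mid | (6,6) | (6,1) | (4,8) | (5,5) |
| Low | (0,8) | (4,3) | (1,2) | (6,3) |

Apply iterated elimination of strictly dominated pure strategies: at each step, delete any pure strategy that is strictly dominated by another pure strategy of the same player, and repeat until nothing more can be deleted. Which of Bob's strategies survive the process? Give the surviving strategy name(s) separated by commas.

I, III

Bob's strategy II is strictly dominated by I (High: 9>4, Mid: 6>1, Low: 8>3) and is removed.
For Bob, I strictly dominates IV on the remaining rows (High: 9>5, Mid: 6>5, Low: 8>3); eliminate IV.
Row Low is eliminated: Mid beats it against every remaining column (I: 6>0, III: 4>1).
Among the remaining strategies, none is strictly dominated by another pure strategy of the same player, so the elimination stops.
Surviving strategies — Alice: {High, Mid}; Bob: {I, III}.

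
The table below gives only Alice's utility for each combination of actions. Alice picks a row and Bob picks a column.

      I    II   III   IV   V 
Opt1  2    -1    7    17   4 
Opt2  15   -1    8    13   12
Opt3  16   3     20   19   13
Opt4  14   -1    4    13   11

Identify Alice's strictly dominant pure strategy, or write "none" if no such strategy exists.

Opt3 vs Opt1: I: 16>2, II: 3>-1, III: 20>7, IV: 19>17, V: 13>4.
Opt3 vs Opt2: I: 16>15, II: 3>-1, III: 20>8, IV: 19>13, V: 13>12.
Opt3 vs Opt4: I: 16>14, II: 3>-1, III: 20>4, IV: 19>13, V: 13>11.
Opt3 strictly beats every other strategy against every opponent action, so it is strictly dominant.

Opt3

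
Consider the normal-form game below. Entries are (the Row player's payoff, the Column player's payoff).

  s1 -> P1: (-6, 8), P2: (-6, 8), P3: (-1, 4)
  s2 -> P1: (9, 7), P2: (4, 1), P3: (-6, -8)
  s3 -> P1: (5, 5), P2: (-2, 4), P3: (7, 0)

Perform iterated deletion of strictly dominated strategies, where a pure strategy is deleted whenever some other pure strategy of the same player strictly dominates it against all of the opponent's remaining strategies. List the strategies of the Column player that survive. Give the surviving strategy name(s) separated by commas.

The Row player's strategy s1 is strictly dominated by s3 (P1: 5>-6, P2: -2>-6, P3: 7>-1) and is removed.
Column P2 is eliminated: P1 beats it against every remaining row (s2: 7>1, s3: 5>4).
For the Column player, P1 strictly dominates P3 on the remaining rows (s2: 7>-8, s3: 5>0); eliminate P3.
For the Row player, s2 strictly dominates s3 on the remaining columns (P1: 9>5); eliminate s3.
Among the remaining strategies, none is strictly dominated by another pure strategy of the same player, so the elimination stops.
Surviving strategies — the Row player: {s2}; the Column player: {P1}.

P1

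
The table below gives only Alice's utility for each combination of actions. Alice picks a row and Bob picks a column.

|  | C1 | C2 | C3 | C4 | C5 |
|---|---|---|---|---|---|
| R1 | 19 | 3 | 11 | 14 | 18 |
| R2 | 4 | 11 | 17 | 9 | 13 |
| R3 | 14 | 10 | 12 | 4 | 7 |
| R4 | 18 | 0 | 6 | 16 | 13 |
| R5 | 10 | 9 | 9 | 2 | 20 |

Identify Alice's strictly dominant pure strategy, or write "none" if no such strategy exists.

none

R1 fails to dominate R2 at C2 (3<11).
R2 fails to dominate R1 at C1 (4<19).
R3 fails to dominate R1 at C1 (14<19).
R4 fails to dominate R1 at C1 (18<19).
R5 fails to dominate R1 at C1 (10<19).
No single strategy dominates all the others.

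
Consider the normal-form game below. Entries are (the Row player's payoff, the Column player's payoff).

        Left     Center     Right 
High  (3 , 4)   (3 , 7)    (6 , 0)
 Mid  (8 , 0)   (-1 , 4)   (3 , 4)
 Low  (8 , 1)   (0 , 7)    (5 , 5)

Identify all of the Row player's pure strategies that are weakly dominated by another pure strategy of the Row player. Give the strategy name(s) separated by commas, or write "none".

Mid

High is not dominated — it holds its own against Mid at Center (3>-1); Low at Center (3>0).
Low weakly dominates Mid — Left: 8=8, Center: 0>-1, Right: 5>3.
Low is not dominated — it holds its own against High at Left (8>3); Mid at Center (0>-1).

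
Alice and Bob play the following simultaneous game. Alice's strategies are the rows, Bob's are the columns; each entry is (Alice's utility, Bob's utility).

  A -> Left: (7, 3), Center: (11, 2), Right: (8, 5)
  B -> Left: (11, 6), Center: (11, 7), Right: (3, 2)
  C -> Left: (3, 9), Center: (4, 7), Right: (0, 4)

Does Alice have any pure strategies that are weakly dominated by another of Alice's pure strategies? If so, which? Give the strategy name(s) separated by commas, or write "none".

A: no other strategy beats it everywhere (B at Right (8>3); C at Left (7>3)).
B is not dominated — it holds its own against A at Left (11>7); C at Left (11>3).
A weakly dominates C — Left: 7>3, Center: 11>4, Right: 8>0.

C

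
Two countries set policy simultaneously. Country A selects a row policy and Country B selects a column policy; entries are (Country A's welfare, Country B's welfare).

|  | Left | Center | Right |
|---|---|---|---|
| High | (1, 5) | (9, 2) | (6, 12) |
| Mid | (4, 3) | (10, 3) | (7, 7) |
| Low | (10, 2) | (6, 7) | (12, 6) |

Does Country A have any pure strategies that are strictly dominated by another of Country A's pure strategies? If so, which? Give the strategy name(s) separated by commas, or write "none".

High: dominated, since Mid does at least as well everywhere (Left: 4>1, Center: 10>9, Right: 7>6).
Mid: no other strategy beats it everywhere (High at Left (4>1); Low at Center (10>6)).
Nothing dominates Low: High at Left (10>1); Mid at Left (10>4).

High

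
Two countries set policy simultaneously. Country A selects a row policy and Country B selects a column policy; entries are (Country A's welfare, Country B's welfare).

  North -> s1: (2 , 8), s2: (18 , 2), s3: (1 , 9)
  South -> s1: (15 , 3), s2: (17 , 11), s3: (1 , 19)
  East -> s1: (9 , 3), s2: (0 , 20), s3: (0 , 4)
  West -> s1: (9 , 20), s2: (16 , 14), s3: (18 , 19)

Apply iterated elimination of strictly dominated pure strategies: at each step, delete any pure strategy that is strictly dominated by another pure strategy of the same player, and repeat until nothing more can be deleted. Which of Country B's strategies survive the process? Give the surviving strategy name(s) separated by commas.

s1, s3

For Country A, South strictly dominates East on the remaining columns (s1: 15>9, s2: 17>0, s3: 1>0); eliminate East.
Column s2 is eliminated: s3 beats it against every remaining row (North: 9>2, South: 19>11, West: 19>14).
For Country A, West strictly dominates North on the remaining columns (s1: 9>2, s3: 18>1); eliminate North.
Among the remaining strategies, none is strictly dominated by another pure strategy of the same player, so the elimination stops.
Surviving strategies — Country A: {South, West}; Country B: {s1, s3}.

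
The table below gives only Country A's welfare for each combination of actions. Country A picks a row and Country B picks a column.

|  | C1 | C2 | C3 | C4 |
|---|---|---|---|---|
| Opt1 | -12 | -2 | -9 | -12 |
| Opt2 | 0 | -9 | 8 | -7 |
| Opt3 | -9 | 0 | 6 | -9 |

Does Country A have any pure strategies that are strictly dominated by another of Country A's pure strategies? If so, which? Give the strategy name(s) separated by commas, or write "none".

Opt1

Opt1: dominated, since Opt3 does at least as well everywhere (C1: -9>-12, C2: 0>-2, C3: 6>-9, C4: -9>-12).
Nothing dominates Opt2: Opt1 at C1 (0>-12); Opt3 at C1 (0>-9).
Opt3: no other strategy beats it everywhere (Opt1 at C1 (-9>-12); Opt2 at C2 (0>-9)).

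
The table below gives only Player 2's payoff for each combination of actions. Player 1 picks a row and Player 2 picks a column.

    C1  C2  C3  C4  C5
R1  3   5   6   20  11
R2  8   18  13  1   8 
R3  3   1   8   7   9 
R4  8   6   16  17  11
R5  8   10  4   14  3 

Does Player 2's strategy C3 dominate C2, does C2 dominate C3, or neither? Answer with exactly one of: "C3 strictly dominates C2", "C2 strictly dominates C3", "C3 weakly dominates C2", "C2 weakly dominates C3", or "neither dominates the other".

Compare C3 to C2 across every action of Player 1: R1: 6>5, R2: 13<18, R3: 8>1, R4: 16>6, R5: 4<10.
C3 does better at R1, R3, R4 but worse at R2, R5; neither strategy dominates the other.

neither dominates the other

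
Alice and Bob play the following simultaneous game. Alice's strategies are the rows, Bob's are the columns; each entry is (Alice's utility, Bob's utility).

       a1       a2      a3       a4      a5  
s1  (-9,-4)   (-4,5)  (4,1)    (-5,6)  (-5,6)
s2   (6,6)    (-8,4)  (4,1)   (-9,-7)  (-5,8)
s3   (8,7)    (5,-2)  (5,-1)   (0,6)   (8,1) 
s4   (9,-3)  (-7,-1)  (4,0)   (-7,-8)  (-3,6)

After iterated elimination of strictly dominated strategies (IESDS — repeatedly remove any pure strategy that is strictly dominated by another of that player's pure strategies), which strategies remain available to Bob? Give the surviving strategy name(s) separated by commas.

a1, a5

For Alice, s3 strictly dominates s1 on the remaining columns (a1: 8>-9, a2: 5>-4, a3: 5>4, a4: 0>-5, a5: 8>-5); eliminate s1.
Alice's strategy s2 is strictly dominated by s3 (a1: 8>6, a2: 5>-8, a3: 5>4, a4: 0>-9, a5: 8>-5) and is removed.
Bob's strategy a2 is strictly dominated by a3 (s3: -1>-2, s4: 0>-1) and is removed.
Bob's strategy a3 is strictly dominated by a5 (s3: 1>-1, s4: 6>0) and is removed.
Bob's strategy a4 is strictly dominated by a1 (s3: 7>6, s4: -3>-8) and is removed.
Among the remaining strategies, none is strictly dominated by another pure strategy of the same player, so the elimination stops.
Surviving strategies — Alice: {s3, s4}; Bob: {a1, a5}.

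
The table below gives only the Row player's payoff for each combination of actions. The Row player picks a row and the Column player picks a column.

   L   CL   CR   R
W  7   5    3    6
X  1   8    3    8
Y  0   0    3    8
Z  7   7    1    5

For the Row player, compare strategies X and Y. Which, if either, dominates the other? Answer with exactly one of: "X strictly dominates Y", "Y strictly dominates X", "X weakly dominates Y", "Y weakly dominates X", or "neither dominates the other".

Compare X to Y across each opponent action: L: 1>0, CL: 8>0, CR: 3=3, R: 8=8.
X is at least as good everywhere and strictly better somewhere (tied only at CR, R), so X weakly but not strictly dominates Y.

X weakly dominates Y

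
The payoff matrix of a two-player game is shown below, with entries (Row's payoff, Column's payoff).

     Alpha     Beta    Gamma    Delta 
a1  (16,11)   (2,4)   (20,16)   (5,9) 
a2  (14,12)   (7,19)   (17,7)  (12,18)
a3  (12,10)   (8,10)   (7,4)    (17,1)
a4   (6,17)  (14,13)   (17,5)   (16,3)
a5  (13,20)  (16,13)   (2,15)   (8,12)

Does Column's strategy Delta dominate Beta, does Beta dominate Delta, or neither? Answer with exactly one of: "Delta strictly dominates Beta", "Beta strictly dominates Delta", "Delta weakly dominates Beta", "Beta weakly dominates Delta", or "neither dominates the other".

neither dominates the other

Compare Delta to Beta across each opponent action: a1: 9>4, a2: 18<19, a3: 1<10, a4: 3<13, a5: 12<13.
Delta does better at a1 but worse at a2, a3, a4, a5; neither strategy dominates the other.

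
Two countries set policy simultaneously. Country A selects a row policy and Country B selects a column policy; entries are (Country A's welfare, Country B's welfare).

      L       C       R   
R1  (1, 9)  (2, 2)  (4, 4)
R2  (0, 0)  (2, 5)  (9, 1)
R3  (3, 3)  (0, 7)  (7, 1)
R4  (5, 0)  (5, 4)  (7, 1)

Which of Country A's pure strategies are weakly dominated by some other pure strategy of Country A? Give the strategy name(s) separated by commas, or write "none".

R1: dominated, since R4 does at least as well everywhere (L: 5>1, C: 5>2, R: 7>4).
Nothing dominates R2: R1 at R (9>4); R3 at C (2>0); R4 at R (9>7).
R4 weakly dominates R3 — L: 5>3, C: 5>0, R: 7=7.
R4: no other strategy beats it everywhere (R1 at L (5>1); R2 at L (5>0); R3 at L (5>3)).

R1, R3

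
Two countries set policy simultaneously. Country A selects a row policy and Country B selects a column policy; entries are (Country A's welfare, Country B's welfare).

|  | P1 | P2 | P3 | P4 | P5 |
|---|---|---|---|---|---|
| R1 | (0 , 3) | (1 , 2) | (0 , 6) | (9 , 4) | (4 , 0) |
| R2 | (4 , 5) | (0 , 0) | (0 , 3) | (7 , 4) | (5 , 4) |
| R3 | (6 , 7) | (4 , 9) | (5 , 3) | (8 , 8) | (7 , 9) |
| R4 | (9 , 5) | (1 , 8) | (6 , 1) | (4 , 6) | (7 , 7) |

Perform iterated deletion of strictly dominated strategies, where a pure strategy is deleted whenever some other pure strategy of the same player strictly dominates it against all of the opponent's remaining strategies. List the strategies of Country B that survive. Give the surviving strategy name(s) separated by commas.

P2, P3, P4, P5

Row R2 is eliminated: R3 beats it against every remaining column (P1: 6>4, P2: 4>0, P3: 5>0, P4: 8>7, P5: 7>5).
Column P1 is eliminated: P4 beats it against every remaining row (R1: 4>3, R3: 8>7, R4: 6>5).
Among the remaining strategies, none is strictly dominated by another pure strategy of the same player, so the elimination stops.
Surviving strategies — Country A: {R1, R3, R4}; Country B: {P2, P3, P4, P5}.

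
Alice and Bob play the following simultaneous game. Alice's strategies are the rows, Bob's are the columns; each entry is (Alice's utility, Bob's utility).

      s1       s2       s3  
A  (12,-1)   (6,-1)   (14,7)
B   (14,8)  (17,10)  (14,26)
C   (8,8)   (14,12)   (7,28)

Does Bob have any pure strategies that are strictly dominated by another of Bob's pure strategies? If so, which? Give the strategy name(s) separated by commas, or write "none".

s1, s2

s1 is strictly dominated by s3 (A: 7>-1, B: 26>8, C: 28>8).
s2 is strictly dominated by s3 (A: 7>-1, B: 26>10, C: 28>12).
s3: no other strategy beats it everywhere (s1 at A (7>-1); s2 at A (7>-1)).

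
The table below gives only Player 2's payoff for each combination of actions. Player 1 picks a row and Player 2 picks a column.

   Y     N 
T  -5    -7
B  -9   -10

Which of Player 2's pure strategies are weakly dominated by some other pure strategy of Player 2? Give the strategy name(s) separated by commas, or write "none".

N

Y is not dominated — it holds its own against N at T (-5>-7).
N is weakly dominated by Y (T: -5>-7, B: -9>-10).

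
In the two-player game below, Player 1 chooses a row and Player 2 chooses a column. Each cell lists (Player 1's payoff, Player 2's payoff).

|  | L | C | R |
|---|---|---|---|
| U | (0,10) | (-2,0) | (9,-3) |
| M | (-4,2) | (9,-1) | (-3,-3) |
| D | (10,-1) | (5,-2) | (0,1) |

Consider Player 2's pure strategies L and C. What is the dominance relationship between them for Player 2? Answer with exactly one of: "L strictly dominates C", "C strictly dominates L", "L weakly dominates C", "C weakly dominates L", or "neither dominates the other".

L's payoffs vs C's, by Player 1's action — U: 10>0, M: 2>-1, D: -1>-2.
Every comparison favours L, so L strictly dominates C.

L strictly dominates C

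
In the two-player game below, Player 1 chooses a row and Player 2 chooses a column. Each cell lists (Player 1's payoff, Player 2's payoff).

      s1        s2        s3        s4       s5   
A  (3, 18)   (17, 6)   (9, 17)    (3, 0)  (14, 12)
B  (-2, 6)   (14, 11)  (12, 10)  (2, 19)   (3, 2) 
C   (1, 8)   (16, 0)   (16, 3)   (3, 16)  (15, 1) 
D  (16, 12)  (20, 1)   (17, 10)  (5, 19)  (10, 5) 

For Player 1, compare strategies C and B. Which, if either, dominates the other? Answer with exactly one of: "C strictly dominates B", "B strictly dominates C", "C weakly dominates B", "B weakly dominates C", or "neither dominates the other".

C's payoffs vs B's, by Player 2's action — s1: 1>-2, s2: 16>14, s3: 16>12, s4: 3>2, s5: 15>3.
Every comparison favours C, so C strictly dominates B.

C strictly dominates B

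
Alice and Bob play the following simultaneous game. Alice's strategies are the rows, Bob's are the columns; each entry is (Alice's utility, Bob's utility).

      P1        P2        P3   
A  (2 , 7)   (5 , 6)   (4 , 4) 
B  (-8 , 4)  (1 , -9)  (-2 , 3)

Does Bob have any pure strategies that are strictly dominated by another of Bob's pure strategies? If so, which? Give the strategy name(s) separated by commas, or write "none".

Nothing dominates P1: P2 at A (7>6); P3 at A (7>4).
P2 is strictly dominated by P1 (A: 7>6, B: 4>-9).
P1 strictly dominates P3 — A: 7>4, B: 4>3.

P2, P3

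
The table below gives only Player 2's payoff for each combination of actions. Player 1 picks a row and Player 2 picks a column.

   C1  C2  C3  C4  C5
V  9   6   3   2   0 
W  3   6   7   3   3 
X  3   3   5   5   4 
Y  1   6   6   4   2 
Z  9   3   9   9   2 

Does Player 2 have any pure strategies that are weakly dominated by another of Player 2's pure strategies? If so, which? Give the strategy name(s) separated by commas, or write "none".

Nothing dominates C1: C2 at V (9>6); C3 at V (9>3); C4 at V (9>2); C5 at V (9>0).
C2: no other strategy beats it everywhere (C1 at W (6>3); C3 at V (6>3); C4 at V (6>2); C5 at V (6>0)).
Nothing dominates C3: C1 at W (7>3); C2 at W (7>6); C4 at V (3>2); C5 at V (3>0).
C3 weakly dominates C4 — V: 3>2, W: 7>3, X: 5=5, Y: 6>4, Z: 9=9.
C3 weakly dominates C5 — V: 3>0, W: 7>3, X: 5>4, Y: 6>2, Z: 9>2.

C4, C5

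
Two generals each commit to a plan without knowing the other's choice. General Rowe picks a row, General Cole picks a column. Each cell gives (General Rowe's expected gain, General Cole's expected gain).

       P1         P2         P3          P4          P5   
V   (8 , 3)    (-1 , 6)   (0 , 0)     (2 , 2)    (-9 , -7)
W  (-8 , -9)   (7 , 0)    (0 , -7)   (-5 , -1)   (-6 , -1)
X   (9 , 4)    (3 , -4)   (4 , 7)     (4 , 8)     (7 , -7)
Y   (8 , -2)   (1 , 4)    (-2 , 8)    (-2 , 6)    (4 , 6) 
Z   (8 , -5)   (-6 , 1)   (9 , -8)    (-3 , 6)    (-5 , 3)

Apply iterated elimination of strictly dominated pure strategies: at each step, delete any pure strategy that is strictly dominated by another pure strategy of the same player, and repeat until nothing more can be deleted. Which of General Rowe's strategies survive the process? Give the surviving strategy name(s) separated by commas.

General Rowe's strategy V is strictly dominated by X (P1: 9>8, P2: 3>-1, P3: 4>0, P4: 4>2, P5: 7>-9) and is removed.
For General Rowe, X strictly dominates Y on the remaining columns (P1: 9>8, P2: 3>1, P3: 4>-2, P4: 4>-2, P5: 7>4); eliminate Y.
General Cole's strategy P1 is strictly dominated by P4 (W: -1>-9, X: 8>4, Z: 6>-5) and is removed.
For General Cole, P4 strictly dominates P3 on the remaining rows (W: -1>-7, X: 8>7, Z: 6>-8); eliminate P3.
Row Z is eliminated: X beats it against every remaining column (P2: 3>-6, P4: 4>-3, P5: 7>-5).
General Cole's strategy P5 is strictly dominated by P2 (W: 0>-1, X: -4>-7) and is removed.
Among the remaining strategies, none is strictly dominated by another pure strategy of the same player, so the elimination stops.
Surviving strategies — General Rowe: {W, X}; General Cole: {P2, P4}.

W, X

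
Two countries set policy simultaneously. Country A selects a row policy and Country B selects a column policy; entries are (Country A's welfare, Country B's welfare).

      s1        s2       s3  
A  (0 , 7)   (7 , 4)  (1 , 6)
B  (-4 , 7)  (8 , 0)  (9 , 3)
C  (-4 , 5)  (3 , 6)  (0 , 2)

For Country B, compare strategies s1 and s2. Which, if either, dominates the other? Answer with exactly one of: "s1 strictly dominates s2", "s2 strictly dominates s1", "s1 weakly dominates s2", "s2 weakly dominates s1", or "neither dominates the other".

Compare s1 to s2 across every action of Country A: A: 7>4, B: 7>0, C: 5<6.
s1 does better at A, B but worse at C; neither strategy dominates the other.

neither dominates the other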